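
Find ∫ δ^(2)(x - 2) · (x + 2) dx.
0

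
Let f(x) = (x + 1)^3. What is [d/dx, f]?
3 \left(x + 1\right)^{2}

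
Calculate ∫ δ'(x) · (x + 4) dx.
-1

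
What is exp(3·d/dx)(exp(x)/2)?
\frac{e^{x + 3}}{2}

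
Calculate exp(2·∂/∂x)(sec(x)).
\sec{\left(x + 2 \right)}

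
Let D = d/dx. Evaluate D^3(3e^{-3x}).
- 81 e^{- 3 x}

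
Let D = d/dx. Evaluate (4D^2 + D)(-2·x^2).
- 4 x - 16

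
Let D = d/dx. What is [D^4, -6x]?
-24D^{3}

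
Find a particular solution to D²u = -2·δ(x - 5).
-|x - 5|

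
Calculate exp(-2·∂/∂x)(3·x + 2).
3 x - 4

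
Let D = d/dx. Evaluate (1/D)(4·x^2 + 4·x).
\frac{4 x^{3}}{3} + 2 x^{2}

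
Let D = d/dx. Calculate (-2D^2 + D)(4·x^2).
8 x - 16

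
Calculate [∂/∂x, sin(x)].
\cos{\left(x \right)}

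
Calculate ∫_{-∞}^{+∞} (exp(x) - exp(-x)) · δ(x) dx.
0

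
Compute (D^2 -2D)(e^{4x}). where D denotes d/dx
8 e^{4 x}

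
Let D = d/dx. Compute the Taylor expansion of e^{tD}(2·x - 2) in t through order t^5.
2 t + 2 x - 2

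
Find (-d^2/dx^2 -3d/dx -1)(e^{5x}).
- 41 e^{5 x}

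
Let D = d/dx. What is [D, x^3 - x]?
3 x^{2} - 1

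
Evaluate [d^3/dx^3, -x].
-3\frac{d^{2}}{dx^{2}}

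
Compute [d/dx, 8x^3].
24 x^{2}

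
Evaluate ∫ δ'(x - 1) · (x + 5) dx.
-1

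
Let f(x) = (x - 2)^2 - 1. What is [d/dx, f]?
2 x - 4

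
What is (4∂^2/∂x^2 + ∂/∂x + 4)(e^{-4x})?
64 e^{- 4 x}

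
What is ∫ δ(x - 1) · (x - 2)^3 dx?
-1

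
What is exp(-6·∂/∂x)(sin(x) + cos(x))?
\sqrt{2} \cos{\left(- x + \frac{\pi}{4} + 6 \right)}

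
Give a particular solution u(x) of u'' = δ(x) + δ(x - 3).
\frac{|x|}{2} + \frac{|x - 3|}{2}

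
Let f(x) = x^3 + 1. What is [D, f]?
3 x^{2}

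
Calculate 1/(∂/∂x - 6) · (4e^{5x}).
- 4 e^{5 x}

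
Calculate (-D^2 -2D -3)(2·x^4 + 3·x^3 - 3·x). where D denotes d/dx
- 6 x^{4} - 25 x^{3} - 42 x^{2} - 9 x + 6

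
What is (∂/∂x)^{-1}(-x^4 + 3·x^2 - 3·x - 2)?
- \frac{x^{5}}{5} + x^{3} - \frac{3 x^{2}}{2} - 2 x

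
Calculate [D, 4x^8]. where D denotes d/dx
32 x^{7}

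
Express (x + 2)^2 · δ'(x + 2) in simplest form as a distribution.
0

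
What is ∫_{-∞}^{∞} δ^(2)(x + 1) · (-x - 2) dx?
0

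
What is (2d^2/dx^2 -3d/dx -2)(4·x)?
- 8 x - 12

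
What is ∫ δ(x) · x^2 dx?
0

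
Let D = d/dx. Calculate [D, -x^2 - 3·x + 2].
- 2 x - 3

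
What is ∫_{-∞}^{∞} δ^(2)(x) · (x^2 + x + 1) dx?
2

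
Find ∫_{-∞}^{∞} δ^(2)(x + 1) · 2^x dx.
\frac{\log{\left(2 \right)}^{2}}{2}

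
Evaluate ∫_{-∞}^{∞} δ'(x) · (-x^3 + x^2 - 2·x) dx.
2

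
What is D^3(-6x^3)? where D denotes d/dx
-36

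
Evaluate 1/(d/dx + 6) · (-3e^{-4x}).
- \frac{3 e^{- 4 x}}{2}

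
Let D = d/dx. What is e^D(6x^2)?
6 x^{2} + 12 x + 6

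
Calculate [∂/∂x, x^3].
3 x^{2}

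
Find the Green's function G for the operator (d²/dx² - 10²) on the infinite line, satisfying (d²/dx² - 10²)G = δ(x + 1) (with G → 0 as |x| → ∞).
-\frac{e^{-10|x + 1|}}{20}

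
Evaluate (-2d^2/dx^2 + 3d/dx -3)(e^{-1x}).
- 8 e^{- x}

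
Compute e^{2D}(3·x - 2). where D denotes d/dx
3 x + 4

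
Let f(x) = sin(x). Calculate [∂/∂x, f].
\cos{\left(x \right)}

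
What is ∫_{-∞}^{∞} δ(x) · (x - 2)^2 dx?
4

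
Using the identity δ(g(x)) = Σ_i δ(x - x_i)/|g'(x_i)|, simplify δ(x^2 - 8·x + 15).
\frac{\delta(x - 5) + \delta(x - 3)}{2}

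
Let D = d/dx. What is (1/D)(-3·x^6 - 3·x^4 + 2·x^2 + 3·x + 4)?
- \frac{3 x^{7}}{7} - \frac{3 x^{5}}{5} + \frac{2 x^{3}}{3} + \frac{3 x^{2}}{2} + 4 x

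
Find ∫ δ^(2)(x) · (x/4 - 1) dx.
0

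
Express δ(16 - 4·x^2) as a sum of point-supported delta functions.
\frac{\delta(x - 2) + \delta(x + 2)}{16}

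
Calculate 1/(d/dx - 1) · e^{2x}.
e^{2 x}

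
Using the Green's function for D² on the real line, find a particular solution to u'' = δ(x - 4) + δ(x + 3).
\frac{|x - 4|}{2} + \frac{|x + 3|}{2}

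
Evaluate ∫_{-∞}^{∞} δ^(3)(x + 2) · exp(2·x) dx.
- \frac{8}{e^{4}}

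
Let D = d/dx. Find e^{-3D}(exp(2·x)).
e^{2 x - 6}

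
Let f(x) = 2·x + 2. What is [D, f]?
2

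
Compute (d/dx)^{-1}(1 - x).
- \frac{x^{2}}{2} + x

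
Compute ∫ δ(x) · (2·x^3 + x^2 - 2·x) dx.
0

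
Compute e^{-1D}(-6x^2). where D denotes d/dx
- 6 x^{2} + 12 x - 6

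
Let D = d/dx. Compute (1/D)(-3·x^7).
- \frac{3 x^{8}}{8}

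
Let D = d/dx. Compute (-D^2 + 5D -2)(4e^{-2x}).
- 64 e^{- 2 x}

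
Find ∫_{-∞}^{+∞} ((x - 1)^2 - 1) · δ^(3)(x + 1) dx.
0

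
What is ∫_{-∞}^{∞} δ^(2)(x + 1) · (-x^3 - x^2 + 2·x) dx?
4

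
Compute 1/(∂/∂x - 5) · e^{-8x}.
- \frac{e^{- 8 x}}{13}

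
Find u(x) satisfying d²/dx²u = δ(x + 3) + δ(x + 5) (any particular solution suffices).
\frac{|x + 3|}{2} + \frac{|x + 5|}{2}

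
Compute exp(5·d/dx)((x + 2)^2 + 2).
x^{2} + 14 x + 51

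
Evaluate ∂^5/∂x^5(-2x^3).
0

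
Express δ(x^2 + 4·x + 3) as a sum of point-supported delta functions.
\frac{\delta(x + 3) + \delta(x + 1)}{2}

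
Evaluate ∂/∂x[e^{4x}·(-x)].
\left(- 4 x - 1\right) e^{4 x}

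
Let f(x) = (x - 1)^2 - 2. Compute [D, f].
2 x - 2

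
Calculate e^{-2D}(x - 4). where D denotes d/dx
x - 6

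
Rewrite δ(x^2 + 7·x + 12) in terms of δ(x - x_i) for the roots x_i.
\frac{\delta(x + 4) + \delta(x + 3)}{1}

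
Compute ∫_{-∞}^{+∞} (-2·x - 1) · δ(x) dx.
-1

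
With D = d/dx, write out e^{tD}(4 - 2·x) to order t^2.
- 2 t - 2 x + 4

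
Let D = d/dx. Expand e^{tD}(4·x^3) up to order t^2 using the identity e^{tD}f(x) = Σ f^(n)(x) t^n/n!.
4 x \left(3 t^{2} + 3 t x + x^{2}\right)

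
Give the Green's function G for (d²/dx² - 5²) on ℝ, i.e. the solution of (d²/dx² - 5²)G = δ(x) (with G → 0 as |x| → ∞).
-\frac{e^{-5|x|}}{10}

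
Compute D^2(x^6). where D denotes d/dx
30 x^{4}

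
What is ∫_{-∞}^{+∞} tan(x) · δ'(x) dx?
-1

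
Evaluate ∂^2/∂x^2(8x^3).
48 x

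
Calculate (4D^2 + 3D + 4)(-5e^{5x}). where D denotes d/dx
- 595 e^{5 x}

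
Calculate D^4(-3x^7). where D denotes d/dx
- 2520 x^{3}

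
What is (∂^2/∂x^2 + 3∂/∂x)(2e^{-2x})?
- 4 e^{- 2 x}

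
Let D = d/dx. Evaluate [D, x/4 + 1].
\frac{1}{4}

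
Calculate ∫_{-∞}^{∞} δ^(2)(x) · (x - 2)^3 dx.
-12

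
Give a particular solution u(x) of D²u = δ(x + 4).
\frac{|x + 4|}{2}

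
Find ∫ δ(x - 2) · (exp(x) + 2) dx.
2 + e^{2}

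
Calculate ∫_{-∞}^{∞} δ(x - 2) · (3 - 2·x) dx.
-1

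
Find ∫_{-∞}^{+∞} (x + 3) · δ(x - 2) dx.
5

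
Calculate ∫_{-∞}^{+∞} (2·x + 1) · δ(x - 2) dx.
5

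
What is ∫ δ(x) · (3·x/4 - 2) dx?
-2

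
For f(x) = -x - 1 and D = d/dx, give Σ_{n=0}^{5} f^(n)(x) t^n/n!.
- t - x - 1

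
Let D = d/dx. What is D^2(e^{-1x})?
e^{- x}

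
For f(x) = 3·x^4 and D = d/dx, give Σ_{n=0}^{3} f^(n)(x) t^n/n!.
3 x \left(4 t^{3} + 6 t^{2} x + 4 t x^{2} + x^{3}\right)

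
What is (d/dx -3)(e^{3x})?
0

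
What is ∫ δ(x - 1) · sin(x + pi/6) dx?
\sin{\left(\frac{\pi}{6} + 1 \right)}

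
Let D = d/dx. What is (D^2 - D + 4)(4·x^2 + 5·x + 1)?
16 x^{2} + 12 x + 7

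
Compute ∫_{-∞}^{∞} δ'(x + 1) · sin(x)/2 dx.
- \frac{\cos{\left(1 \right)}}{2}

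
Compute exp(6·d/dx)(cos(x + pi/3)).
\cos{\left(x + \frac{\pi}{3} + 6 \right)}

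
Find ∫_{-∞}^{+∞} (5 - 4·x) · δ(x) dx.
5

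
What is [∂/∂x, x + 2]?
1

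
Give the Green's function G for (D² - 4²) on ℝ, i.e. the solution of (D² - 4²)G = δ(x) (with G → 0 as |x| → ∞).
-\frac{e^{-4|x|}}{8}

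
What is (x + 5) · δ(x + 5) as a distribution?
0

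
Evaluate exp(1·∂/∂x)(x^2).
x^{2} + 2 x + 1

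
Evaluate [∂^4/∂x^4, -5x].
-20\frac{d^{3}}{dx^{3}}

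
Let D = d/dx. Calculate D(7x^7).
49 x^{6}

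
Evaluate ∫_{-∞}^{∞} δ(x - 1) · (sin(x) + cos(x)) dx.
\cos{\left(1 \right)} + \sin{\left(1 \right)}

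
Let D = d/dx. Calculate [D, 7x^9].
63 x^{8}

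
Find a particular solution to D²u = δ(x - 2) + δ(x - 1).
\frac{|x - 2|}{2} + \frac{|x - 1|}{2}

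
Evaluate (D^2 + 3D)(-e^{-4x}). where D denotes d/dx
- 4 e^{- 4 x}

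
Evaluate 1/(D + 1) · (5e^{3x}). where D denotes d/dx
\frac{5 e^{3 x}}{4}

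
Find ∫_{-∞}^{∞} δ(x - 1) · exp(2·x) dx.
e^{2}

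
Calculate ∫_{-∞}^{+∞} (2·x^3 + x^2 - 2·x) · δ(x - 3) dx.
57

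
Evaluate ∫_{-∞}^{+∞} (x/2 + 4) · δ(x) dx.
4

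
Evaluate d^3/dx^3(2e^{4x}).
128 e^{4 x}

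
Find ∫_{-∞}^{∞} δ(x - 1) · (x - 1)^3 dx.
0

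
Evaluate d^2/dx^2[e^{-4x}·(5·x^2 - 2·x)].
2 \left(40 x^{2} - 56 x + 13\right) e^{- 4 x}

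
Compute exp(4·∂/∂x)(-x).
- x - 4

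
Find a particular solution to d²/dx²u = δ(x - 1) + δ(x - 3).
\frac{|x - 1|}{2} + \frac{|x - 3|}{2}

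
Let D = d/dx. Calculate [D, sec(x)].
\tan{\left(x \right)} \sec{\left(x \right)}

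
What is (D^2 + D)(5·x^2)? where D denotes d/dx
10 x + 10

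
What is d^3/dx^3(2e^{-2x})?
- 16 e^{- 2 x}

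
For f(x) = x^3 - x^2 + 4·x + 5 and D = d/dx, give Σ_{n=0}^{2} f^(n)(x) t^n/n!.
t^{2} \left(3 x - 1\right) + t \left(3 x^{2} - 2 x + 4\right) + x^{3} - x^{2} + 4 x + 5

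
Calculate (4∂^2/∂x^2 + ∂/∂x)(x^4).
4 x^{2} \left(x + 12\right)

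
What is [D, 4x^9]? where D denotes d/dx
36 x^{8}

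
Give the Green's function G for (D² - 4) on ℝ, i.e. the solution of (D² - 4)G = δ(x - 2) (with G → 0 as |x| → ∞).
-\frac{e^{-2|x - 2|}}{4}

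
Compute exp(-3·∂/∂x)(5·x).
5 x - 15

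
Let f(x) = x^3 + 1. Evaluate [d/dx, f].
3 x^{2}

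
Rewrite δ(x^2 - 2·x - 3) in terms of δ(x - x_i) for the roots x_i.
\frac{\delta(x - 3) + \delta(x + 1)}{4}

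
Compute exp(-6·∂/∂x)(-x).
6 - x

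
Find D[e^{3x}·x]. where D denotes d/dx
\left(3 x + 1\right) e^{3 x}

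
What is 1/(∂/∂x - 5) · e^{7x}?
\frac{e^{7 x}}{2}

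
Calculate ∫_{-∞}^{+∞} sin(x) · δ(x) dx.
0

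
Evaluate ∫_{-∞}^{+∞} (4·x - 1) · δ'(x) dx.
-4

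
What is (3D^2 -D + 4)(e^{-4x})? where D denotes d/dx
56 e^{- 4 x}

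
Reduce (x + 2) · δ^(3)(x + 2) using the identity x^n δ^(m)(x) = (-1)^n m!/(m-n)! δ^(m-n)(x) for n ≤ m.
-3\delta^{(2)}(x + 2)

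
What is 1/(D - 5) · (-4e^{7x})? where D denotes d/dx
- 2 e^{7 x}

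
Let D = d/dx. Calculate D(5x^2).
10 x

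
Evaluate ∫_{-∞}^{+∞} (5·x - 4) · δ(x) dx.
-4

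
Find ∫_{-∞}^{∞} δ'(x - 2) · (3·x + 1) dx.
-3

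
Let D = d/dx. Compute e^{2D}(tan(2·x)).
\tan{\left(2 x + 4 \right)}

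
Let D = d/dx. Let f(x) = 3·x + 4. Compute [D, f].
3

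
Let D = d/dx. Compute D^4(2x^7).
1680 x^{3}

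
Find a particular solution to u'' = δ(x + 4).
\frac{|x + 4|}{2}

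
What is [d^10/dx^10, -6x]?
-60\frac{d^{9}}{dx^{9}}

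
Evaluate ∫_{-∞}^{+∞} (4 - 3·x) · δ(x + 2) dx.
10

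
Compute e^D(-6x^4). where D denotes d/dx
- 6 x^{4} - 24 x^{3} - 36 x^{2} - 24 x - 6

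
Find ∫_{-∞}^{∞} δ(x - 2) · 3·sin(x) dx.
3 \sin{\left(2 \right)}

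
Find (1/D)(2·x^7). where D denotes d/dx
\frac{x^{8}}{4}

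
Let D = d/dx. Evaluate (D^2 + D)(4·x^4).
16 x^{2} \left(x + 3\right)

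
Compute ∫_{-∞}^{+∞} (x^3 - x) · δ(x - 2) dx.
6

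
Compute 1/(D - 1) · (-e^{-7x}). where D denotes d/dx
\frac{e^{- 7 x}}{8}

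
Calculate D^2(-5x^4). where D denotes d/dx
- 60 x^{2}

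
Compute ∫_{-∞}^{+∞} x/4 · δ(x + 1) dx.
- \frac{1}{4}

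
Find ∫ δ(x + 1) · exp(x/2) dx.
e^{- \frac{1}{2}}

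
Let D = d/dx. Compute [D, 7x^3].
21 x^{2}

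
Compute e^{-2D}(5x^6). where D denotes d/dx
5 x^{6} - 60 x^{5} + 300 x^{4} - 800 x^{3} + 1200 x^{2} - 960 x + 320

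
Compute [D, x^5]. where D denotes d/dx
5 x^{4}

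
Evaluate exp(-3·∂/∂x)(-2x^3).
- 2 x^{3} + 18 x^{2} - 54 x + 54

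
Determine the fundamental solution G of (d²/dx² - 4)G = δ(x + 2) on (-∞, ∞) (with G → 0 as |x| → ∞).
-\frac{e^{-2|x + 2|}}{4}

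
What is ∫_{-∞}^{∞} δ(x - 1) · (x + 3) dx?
4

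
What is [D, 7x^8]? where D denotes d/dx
56 x^{7}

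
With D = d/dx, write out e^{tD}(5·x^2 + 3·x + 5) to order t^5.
5 t^{2} + t \left(10 x + 3\right) + 5 x^{2} + 3 x + 5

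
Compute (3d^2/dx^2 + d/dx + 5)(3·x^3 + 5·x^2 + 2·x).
15 x^{3} + 34 x^{2} + 74 x + 32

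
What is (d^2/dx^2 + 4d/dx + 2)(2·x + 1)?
4 x + 10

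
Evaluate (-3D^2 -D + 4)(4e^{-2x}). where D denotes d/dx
- 24 e^{- 2 x}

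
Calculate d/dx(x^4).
4 x^{3}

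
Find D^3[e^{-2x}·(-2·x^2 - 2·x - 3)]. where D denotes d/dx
8 \left(2 x^{2} - 4 x + 3\right) e^{- 2 x}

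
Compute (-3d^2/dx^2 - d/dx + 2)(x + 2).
2 x + 3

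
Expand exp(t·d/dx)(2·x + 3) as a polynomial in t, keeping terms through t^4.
2 t + 2 x + 3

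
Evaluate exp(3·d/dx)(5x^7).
5 x^{7} + 105 x^{6} + 945 x^{5} + 4725 x^{4} + 14175 x^{3} + 25515 x^{2} + 25515 x + 10935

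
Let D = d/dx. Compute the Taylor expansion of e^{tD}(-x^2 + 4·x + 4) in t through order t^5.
- t^{2} - 2 t \left(x - 2\right) - x^{2} + 4 x + 4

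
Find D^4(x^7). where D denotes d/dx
840 x^{3}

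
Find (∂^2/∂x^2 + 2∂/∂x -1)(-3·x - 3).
3 x - 3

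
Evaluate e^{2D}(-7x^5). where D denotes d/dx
- 7 x^{5} - 70 x^{4} - 280 x^{3} - 560 x^{2} - 560 x - 224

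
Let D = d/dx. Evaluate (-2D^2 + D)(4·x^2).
8 x - 16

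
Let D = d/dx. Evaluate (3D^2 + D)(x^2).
2 x + 6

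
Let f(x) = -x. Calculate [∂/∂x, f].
-1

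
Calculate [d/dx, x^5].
5 x^{4}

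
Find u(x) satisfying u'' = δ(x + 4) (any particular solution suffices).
\frac{|x + 4|}{2}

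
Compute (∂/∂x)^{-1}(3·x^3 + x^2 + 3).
\frac{3 x^{4}}{4} + \frac{x^{3}}{3} + 3 x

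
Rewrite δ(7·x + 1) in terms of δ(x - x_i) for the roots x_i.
\frac{\delta(x + 1/7)}{7}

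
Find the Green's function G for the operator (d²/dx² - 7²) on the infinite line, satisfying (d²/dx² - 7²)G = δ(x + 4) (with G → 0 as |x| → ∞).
-\frac{e^{-7|x + 4|}}{14}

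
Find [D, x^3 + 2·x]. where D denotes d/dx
3 x^{2} + 2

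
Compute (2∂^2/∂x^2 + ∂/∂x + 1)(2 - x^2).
- x^{2} - 2 x - 2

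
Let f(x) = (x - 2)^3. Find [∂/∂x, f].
3 \left(x - 2\right)^{2}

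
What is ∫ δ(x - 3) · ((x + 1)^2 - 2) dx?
14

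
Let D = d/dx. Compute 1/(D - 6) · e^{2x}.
- \frac{e^{2 x}}{4}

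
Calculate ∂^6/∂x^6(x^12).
665280 x^{6}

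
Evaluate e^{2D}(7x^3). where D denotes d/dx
7 x^{3} + 42 x^{2} + 84 x + 56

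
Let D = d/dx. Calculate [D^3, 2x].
6D^{2}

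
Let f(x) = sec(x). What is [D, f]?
\tan{\left(x \right)} \sec{\left(x \right)}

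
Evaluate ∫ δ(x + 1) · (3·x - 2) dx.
-5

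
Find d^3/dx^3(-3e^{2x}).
- 24 e^{2 x}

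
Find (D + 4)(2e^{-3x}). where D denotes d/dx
2 e^{- 3 x}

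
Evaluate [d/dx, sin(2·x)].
2 \cos{\left(2 x \right)}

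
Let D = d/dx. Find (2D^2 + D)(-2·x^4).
8 x^{2} \left(- x - 6\right)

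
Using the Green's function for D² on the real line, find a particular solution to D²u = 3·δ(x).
\frac{3|x|}{2}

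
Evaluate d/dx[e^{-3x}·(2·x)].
2 \left(1 - 3 x\right) e^{- 3 x}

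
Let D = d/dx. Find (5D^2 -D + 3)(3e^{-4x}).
261 e^{- 4 x}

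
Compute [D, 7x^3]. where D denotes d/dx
21 x^{2}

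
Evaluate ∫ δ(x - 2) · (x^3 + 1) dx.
9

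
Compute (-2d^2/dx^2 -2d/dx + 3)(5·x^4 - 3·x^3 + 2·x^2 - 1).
15 x^{4} - 49 x^{3} - 96 x^{2} + 28 x - 11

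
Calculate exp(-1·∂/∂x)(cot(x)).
\cot{\left(x - 1 \right)}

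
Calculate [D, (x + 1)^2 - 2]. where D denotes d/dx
2 x + 2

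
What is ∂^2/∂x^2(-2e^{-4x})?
- 32 e^{- 4 x}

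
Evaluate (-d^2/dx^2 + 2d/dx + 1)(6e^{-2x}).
- 42 e^{- 2 x}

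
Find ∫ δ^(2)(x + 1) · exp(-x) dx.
e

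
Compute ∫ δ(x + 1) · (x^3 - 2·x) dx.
1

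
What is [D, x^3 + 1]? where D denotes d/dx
3 x^{2}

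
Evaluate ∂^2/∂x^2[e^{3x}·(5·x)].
\left(45 x + 30\right) e^{3 x}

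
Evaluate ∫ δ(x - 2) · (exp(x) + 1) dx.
1 + e^{2}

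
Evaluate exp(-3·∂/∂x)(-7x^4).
- 7 x^{4} + 84 x^{3} - 378 x^{2} + 756 x - 567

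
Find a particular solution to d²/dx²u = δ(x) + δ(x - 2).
\frac{|x|}{2} + \frac{|x - 2|}{2}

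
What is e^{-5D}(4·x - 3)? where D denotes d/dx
4 x - 23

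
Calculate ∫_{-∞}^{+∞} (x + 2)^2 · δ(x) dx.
4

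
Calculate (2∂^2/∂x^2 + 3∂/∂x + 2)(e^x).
7 e^{x}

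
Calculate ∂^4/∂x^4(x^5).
120 x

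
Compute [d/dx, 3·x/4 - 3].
\frac{3}{4}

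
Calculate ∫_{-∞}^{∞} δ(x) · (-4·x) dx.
0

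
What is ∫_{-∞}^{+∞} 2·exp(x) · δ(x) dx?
2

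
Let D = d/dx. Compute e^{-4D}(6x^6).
6 x^{6} - 144 x^{5} + 1440 x^{4} - 7680 x^{3} + 23040 x^{2} - 36864 x + 24576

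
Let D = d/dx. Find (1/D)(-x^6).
- \frac{x^{7}}{7}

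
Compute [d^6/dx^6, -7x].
-42\frac{d^{5}}{dx^{5}}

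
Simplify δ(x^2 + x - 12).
\frac{\delta(x - 3) + \delta(x + 4)}{7}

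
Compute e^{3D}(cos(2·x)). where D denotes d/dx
\cos{\left(2 x + 6 \right)}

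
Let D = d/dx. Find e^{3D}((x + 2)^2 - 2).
x^{2} + 10 x + 23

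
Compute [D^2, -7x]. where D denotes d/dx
-14D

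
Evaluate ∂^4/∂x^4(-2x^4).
-48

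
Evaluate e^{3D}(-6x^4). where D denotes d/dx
- 6 x^{4} - 72 x^{3} - 324 x^{2} - 648 x - 486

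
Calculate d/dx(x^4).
4 x^{3}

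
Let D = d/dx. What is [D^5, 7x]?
35D^{4}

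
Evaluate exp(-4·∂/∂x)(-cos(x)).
- \cos{\left(x - 4 \right)}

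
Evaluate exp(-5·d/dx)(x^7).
x^{7} - 35 x^{6} + 525 x^{5} - 4375 x^{4} + 21875 x^{3} - 65625 x^{2} + 109375 x - 78125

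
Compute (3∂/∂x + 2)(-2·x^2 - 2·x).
- 4 x^{2} - 16 x - 6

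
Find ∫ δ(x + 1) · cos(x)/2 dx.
\frac{\cos{\left(1 \right)}}{2}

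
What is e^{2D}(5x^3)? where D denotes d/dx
5 x^{3} + 30 x^{2} + 60 x + 40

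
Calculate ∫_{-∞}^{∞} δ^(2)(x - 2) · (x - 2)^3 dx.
0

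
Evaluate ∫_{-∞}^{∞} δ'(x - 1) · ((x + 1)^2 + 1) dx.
-4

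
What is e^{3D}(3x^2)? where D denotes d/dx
3 x^{2} + 18 x + 27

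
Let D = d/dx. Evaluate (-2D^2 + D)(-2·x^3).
6 x \left(4 - x\right)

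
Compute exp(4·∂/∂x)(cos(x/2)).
\cos{\left(\frac{x}{2} + 2 \right)}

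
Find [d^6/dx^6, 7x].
42\frac{d^{5}}{dx^{5}}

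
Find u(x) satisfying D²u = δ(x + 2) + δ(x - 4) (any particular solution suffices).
\frac{|x + 2|}{2} + \frac{|x - 4|}{2}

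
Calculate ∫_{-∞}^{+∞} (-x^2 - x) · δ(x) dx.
0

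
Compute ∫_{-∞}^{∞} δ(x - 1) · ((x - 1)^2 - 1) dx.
-1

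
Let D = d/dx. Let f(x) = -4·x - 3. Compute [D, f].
-4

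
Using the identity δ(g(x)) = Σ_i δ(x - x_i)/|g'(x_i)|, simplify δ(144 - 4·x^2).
\frac{\delta(x - 6) + \delta(x + 6)}{48}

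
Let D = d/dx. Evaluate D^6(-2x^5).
0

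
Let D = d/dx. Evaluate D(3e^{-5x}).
- 15 e^{- 5 x}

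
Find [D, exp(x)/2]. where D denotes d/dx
\frac{e^{x}}{2}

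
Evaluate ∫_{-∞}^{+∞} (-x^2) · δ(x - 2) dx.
-4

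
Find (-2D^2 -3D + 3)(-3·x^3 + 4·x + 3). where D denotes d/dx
- 9 x^{3} + 27 x^{2} + 48 x - 3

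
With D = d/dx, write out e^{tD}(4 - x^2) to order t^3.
- t^{2} - 2 t x - x^{2} + 4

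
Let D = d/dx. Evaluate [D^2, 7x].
14D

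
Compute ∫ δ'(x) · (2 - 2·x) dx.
2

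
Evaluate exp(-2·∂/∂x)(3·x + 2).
3 x - 4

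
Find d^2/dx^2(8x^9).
576 x^{7}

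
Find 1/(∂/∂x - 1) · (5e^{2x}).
5 e^{2 x}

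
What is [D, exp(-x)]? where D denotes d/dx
- e^{- x}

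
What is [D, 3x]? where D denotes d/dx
3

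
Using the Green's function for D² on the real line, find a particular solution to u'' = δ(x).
\frac{|x|}{2}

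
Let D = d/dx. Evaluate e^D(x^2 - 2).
x^{2} + 2 x - 1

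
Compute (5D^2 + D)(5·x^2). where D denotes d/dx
10 x + 50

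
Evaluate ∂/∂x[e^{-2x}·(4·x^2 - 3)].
2 \left(- 4 x^{2} + 4 x + 3\right) e^{- 2 x}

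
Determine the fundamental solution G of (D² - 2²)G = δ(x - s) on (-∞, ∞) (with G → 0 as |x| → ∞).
-\frac{e^{-2|x-s|}}{4}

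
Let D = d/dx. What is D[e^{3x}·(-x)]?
\left(- 3 x - 1\right) e^{3 x}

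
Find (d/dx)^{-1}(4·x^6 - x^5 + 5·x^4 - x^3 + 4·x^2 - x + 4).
\frac{4 x^{7}}{7} - \frac{x^{6}}{6} + x^{5} - \frac{x^{4}}{4} + \frac{4 x^{3}}{3} - \frac{x^{2}}{2} + 4 x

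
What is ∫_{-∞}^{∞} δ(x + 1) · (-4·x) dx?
4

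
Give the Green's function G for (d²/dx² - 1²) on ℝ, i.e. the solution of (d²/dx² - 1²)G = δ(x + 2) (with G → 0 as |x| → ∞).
-\frac{e^{-|x + 2|}}{2}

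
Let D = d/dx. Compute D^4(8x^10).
40320 x^{6}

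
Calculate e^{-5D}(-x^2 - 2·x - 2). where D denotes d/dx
- x^{2} + 8 x - 17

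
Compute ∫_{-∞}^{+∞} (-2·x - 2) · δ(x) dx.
-2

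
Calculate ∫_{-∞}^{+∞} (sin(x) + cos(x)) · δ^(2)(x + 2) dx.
- \cos{\left(2 \right)} + \sin{\left(2 \right)}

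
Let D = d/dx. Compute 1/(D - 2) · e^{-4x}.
- \frac{e^{- 4 x}}{6}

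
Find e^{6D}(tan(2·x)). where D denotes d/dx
\tan{\left(2 x + 12 \right)}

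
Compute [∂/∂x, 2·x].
2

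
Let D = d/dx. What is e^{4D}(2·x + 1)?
2 x + 9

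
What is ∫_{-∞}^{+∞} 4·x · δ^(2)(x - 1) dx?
0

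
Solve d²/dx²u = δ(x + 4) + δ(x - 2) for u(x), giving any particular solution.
\frac{|x + 4|}{2} + \frac{|x - 2|}{2}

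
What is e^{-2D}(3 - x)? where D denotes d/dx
5 - x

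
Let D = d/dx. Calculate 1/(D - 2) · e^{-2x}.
- \frac{e^{- 2 x}}{4}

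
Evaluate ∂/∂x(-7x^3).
- 21 x^{2}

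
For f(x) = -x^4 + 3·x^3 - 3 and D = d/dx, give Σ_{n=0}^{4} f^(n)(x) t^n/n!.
- t^{4} - t^{3} \left(4 x - 3\right) - 3 t^{2} x \left(2 x - 3\right) - t x^{2} \left(4 x - 9\right) - x^{4} + 3 x^{3} - 3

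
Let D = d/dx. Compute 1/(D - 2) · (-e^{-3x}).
\frac{e^{- 3 x}}{5}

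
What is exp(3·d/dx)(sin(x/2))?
\sin{\left(\frac{x}{2} + \frac{3}{2} \right)}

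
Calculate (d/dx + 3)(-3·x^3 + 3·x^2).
- 9 x^{3} + 6 x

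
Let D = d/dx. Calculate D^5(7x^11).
388080 x^{6}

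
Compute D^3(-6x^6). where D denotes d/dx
- 720 x^{3}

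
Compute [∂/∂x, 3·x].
3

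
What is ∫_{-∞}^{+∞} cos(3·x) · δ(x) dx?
1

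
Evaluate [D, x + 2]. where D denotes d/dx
1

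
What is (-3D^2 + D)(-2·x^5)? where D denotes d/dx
10 x^{3} \left(12 - x\right)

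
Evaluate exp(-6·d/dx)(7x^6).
7 x^{6} - 252 x^{5} + 3780 x^{4} - 30240 x^{3} + 136080 x^{2} - 326592 x + 326592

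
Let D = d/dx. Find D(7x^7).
49 x^{6}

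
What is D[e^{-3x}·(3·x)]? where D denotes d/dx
3 \left(1 - 3 x\right) e^{- 3 x}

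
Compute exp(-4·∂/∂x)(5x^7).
5 x^{7} - 140 x^{6} + 1680 x^{5} - 11200 x^{4} + 44800 x^{3} - 107520 x^{2} + 143360 x - 81920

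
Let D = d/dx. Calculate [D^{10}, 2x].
20D^{9}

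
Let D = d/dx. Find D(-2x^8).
- 16 x^{7}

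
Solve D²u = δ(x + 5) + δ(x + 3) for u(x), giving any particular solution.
\frac{|x + 5|}{2} + \frac{|x + 3|}{2}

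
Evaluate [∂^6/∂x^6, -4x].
-24\frac{d^{5}}{dx^{5}}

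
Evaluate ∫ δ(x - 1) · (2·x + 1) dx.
3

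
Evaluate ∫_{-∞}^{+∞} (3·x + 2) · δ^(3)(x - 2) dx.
0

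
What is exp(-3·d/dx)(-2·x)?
6 - 2 x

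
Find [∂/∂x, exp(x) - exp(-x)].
2 \cosh{\left(x \right)}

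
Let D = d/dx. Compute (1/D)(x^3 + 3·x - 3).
\frac{x^{4}}{4} + \frac{3 x^{2}}{2} - 3 x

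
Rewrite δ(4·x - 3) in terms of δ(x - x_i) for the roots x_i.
\frac{\delta(x - 3/4)}{4}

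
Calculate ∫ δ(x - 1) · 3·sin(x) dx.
3 \sin{\left(1 \right)}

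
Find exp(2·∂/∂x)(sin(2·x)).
\sin{\left(2 x + 4 \right)}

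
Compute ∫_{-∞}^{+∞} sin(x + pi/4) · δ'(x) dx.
- \frac{\sqrt{2}}{2}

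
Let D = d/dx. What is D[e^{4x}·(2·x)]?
\left(8 x + 2\right) e^{4 x}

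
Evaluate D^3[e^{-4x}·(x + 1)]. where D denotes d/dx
16 \left(- 4 x - 1\right) e^{- 4 x}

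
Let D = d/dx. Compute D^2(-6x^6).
- 180 x^{4}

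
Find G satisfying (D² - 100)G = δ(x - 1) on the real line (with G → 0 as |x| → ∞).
-\frac{e^{-10|x - 1|}}{20}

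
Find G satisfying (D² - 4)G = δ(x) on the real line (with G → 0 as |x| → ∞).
-\frac{e^{-2|x|}}{4}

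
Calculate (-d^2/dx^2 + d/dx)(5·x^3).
15 x \left(x - 2\right)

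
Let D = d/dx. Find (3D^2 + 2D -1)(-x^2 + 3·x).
x \left(x - 7\right)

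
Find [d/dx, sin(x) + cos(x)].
- \sin{\left(x \right)} + \cos{\left(x \right)}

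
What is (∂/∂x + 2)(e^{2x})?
4 e^{2 x}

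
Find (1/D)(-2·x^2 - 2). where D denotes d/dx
- \frac{2 x^{3}}{3} - 2 x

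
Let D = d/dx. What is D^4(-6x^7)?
- 5040 x^{3}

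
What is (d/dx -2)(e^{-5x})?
- 7 e^{- 5 x}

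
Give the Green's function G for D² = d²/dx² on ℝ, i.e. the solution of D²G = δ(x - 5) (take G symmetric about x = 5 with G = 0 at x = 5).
\frac{|x - 5|}{2}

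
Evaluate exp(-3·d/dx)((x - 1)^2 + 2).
x^{2} - 8 x + 18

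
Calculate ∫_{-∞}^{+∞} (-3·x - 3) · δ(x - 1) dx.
-6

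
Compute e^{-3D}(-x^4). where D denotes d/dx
- x^{4} + 12 x^{3} - 54 x^{2} + 108 x - 81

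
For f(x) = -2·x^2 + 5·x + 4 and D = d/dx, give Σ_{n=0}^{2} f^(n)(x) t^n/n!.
- 2 t^{2} - t \left(4 x - 5\right) - 2 x^{2} + 5 x + 4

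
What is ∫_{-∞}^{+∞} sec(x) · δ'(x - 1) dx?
- \tan{\left(1 \right)} \sec{\left(1 \right)}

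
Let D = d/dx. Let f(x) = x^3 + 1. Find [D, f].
3 x^{2}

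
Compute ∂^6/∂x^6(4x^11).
1330560 x^{5}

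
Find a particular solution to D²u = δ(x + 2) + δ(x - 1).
\frac{|x + 2|}{2} + \frac{|x - 1|}{2}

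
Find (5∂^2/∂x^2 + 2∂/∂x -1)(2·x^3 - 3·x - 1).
- 2 x^{3} + 12 x^{2} + 63 x - 5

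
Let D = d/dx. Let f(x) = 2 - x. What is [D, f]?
-1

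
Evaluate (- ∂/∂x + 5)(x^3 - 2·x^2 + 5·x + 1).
x \left(5 x^{2} - 13 x + 29\right)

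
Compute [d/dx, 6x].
6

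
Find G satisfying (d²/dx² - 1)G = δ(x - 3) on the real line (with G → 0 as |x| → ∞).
-\frac{e^{-|x - 3|}}{2}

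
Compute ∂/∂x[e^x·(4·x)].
4 \left(x + 1\right) e^{x}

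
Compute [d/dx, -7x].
-7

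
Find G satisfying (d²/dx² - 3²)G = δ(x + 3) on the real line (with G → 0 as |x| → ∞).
-\frac{e^{-3|x + 3|}}{6}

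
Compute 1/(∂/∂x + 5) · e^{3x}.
\frac{e^{3 x}}{8}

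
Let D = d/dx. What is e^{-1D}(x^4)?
x^{4} - 4 x^{3} + 6 x^{2} - 4 x + 1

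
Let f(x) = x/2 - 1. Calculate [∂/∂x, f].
\frac{1}{2}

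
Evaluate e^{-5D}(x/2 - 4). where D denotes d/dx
\frac{x}{2} - \frac{13}{2}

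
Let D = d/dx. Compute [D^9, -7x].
-63D^{8}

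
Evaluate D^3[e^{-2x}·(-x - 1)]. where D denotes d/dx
4 \left(2 x - 1\right) e^{- 2 x}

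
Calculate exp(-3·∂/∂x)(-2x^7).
- 2 x^{7} + 42 x^{6} - 378 x^{5} + 1890 x^{4} - 5670 x^{3} + 10206 x^{2} - 10206 x + 4374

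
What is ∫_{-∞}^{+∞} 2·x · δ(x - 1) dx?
2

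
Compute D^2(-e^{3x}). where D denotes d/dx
- 9 e^{3 x}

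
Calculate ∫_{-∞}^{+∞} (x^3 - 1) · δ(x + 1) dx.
-2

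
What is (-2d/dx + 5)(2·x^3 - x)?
10 x^{3} - 12 x^{2} - 5 x + 2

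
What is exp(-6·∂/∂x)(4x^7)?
4 x^{7} - 168 x^{6} + 3024 x^{5} - 30240 x^{4} + 181440 x^{3} - 653184 x^{2} + 1306368 x - 1119744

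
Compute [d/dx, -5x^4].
- 20 x^{3}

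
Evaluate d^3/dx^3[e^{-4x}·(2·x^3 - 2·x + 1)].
4 \left(- 32 x^{3} + 72 x^{2} - 4 x - 37\right) e^{- 4 x}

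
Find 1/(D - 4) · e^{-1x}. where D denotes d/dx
- \frac{e^{- x}}{5}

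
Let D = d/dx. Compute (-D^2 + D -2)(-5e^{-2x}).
40 e^{- 2 x}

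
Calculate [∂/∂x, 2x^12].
24 x^{11}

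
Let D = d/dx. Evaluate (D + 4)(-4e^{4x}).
- 32 e^{4 x}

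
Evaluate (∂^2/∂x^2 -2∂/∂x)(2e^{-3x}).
30 e^{- 3 x}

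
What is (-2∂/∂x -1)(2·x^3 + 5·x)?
- 2 x^{3} - 12 x^{2} - 5 x - 10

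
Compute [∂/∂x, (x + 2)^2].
2 x + 4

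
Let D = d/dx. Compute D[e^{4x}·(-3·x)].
\left(- 12 x - 3\right) e^{4 x}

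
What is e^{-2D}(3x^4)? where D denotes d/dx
3 x^{4} - 24 x^{3} + 72 x^{2} - 96 x + 48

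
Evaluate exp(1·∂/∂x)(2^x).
2^{x + 1}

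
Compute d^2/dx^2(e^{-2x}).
4 e^{- 2 x}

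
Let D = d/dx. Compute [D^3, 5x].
15D^{2}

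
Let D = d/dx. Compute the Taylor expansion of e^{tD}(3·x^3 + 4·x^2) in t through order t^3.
3 t^{3} + t^{2} \left(9 x + 4\right) + t x \left(9 x + 8\right) + 3 x^{3} + 4 x^{2}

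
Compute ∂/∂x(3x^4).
12 x^{3}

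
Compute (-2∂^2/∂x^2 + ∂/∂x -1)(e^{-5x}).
- 56 e^{- 5 x}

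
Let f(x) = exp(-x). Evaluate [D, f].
- e^{- x}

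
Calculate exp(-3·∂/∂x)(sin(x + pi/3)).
\sin{\left(x - 3 + \frac{\pi}{3} \right)}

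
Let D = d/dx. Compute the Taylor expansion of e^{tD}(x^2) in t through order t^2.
t^{2} + 2 t x + x^{2}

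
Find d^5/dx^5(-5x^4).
0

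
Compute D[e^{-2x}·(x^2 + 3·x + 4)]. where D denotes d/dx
\left(- 2 x^{2} - 4 x - 5\right) e^{- 2 x}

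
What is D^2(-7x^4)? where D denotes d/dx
- 84 x^{2}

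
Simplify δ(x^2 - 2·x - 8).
\frac{\delta(x + 2) + \delta(x - 4)}{6}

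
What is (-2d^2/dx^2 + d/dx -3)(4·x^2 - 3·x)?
- 12 x^{2} + 17 x - 19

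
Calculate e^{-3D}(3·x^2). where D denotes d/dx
3 x^{2} - 18 x + 27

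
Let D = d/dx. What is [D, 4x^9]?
36 x^{8}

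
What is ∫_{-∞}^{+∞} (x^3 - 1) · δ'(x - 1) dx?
-3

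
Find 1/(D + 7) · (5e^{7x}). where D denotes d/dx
\frac{5 e^{7 x}}{14}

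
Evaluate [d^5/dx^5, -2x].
-10\frac{d^{4}}{dx^{4}}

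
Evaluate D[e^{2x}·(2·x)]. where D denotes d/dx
\left(4 x + 2\right) e^{2 x}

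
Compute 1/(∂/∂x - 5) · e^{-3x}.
- \frac{e^{- 3 x}}{8}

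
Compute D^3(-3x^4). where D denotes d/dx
- 72 x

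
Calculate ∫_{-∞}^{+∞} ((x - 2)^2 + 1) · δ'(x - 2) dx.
0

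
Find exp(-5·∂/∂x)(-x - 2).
3 - x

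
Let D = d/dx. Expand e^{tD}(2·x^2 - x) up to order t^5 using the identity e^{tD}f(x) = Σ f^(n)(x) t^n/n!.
2 t^{2} + t \left(4 x - 1\right) + 2 x^{2} - x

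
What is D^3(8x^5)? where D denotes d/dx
480 x^{2}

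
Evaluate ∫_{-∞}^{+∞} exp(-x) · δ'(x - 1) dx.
e^{-1}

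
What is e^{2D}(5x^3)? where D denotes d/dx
5 x^{3} + 30 x^{2} + 60 x + 40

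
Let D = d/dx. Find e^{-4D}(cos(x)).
\cos{\left(x - 4 \right)}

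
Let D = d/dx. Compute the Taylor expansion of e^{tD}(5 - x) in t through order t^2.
- t - x + 5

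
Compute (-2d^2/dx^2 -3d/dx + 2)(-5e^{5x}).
315 e^{5 x}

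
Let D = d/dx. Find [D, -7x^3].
- 21 x^{2}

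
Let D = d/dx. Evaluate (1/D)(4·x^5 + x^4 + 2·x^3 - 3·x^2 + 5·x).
\frac{2 x^{6}}{3} + \frac{x^{5}}{5} + \frac{x^{4}}{2} - x^{3} + \frac{5 x^{2}}{2}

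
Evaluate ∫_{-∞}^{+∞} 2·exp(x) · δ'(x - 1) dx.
- 2 e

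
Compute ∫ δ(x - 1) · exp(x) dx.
e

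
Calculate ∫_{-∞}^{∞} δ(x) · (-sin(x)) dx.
0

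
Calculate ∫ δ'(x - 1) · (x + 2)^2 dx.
-6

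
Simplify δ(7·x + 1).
\frac{\delta(x + 1/7)}{7}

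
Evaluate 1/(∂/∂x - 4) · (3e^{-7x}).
- \frac{3 e^{- 7 x}}{11}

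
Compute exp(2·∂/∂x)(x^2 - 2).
x^{2} + 4 x + 2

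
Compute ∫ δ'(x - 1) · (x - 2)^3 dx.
-3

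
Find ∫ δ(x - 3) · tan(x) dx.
\tan{\left(3 \right)}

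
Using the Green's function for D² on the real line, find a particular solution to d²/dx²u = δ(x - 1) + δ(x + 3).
\frac{|x - 1|}{2} + \frac{|x + 3|}{2}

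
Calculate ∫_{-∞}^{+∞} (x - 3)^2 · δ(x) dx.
9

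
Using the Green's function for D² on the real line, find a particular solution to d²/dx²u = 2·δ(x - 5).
|x - 5|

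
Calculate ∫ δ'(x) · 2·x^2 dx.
0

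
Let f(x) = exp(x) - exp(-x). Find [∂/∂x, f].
2 \cosh{\left(x \right)}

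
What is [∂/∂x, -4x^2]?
- 8 x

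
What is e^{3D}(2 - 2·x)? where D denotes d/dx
- 2 x - 4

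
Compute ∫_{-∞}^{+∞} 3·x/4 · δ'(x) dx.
- \frac{3}{4}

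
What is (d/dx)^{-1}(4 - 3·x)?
- \frac{3 x^{2}}{2} + 4 x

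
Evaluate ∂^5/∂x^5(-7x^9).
- 105840 x^{4}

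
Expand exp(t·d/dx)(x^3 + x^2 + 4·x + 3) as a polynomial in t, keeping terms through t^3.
t^{3} + t^{2} \left(3 x + 1\right) + t \left(3 x^{2} + 2 x + 4\right) + x^{3} + x^{2} + 4 x + 3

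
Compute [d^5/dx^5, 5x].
25\frac{d^{4}}{dx^{4}}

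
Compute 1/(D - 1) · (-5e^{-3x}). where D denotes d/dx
\frac{5 e^{- 3 x}}{4}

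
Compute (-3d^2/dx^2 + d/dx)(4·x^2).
8 x - 24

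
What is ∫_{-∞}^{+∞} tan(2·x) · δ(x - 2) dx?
\tan{\left(4 \right)}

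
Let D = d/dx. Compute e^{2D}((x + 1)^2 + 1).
x^{2} + 6 x + 10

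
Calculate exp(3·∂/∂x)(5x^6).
5 x^{6} + 90 x^{5} + 675 x^{4} + 2700 x^{3} + 6075 x^{2} + 7290 x + 3645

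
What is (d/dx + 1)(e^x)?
2 e^{x}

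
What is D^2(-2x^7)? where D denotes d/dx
- 84 x^{5}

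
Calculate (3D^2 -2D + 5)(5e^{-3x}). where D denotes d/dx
190 e^{- 3 x}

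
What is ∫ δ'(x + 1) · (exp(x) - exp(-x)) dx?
- 2 \cosh{\left(1 \right)}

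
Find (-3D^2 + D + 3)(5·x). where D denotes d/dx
15 x + 5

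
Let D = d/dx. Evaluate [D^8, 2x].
16D^{7}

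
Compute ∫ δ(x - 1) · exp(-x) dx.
e^{-1}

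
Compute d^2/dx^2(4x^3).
24 x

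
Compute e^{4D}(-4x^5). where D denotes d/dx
- 4 x^{5} - 80 x^{4} - 640 x^{3} - 2560 x^{2} - 5120 x - 4096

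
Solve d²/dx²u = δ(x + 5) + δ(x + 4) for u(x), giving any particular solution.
\frac{|x + 5|}{2} + \frac{|x + 4|}{2}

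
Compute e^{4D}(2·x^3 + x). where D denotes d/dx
2 x^{3} + 24 x^{2} + 97 x + 132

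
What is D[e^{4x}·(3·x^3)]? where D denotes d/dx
x^{2} \left(12 x + 9\right) e^{4 x}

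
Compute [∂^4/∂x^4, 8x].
32\frac{d^{3}}{dx^{3}}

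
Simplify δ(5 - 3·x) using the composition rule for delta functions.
\frac{\delta(x - 5/3)}{3}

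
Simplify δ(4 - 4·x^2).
\frac{\delta(x - 1) + \delta(x + 1)}{8}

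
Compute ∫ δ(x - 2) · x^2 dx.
4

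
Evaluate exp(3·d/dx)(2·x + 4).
2 x + 10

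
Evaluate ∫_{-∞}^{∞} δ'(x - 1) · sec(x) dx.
- \tan{\left(1 \right)} \sec{\left(1 \right)}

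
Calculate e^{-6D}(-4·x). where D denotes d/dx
24 - 4 x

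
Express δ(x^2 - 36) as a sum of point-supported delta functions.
\frac{\delta(x - 6) + \delta(x + 6)}{12}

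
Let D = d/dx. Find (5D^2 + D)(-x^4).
4 x^{2} \left(- x - 15\right)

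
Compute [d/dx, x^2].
2 x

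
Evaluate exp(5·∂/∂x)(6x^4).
6 x^{4} + 120 x^{3} + 900 x^{2} + 3000 x + 3750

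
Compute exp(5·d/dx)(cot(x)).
\cot{\left(x + 5 \right)}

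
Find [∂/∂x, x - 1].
1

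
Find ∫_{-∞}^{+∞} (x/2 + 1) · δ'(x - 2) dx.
- \frac{1}{2}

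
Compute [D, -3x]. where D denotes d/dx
-3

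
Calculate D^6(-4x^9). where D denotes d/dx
- 241920 x^{3}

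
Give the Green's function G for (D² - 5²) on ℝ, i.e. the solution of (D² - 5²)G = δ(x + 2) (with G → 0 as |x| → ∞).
-\frac{e^{-5|x + 2|}}{10}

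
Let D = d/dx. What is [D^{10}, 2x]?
20D^{9}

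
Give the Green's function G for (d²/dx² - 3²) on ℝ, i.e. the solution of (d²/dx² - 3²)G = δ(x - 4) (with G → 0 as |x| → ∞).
-\frac{e^{-3|x - 4|}}{6}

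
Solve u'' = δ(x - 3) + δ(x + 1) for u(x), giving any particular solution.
\frac{|x - 3|}{2} + \frac{|x + 1|}{2}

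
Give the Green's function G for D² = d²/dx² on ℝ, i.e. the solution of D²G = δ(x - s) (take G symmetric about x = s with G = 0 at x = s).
\frac{|x - s|}{2}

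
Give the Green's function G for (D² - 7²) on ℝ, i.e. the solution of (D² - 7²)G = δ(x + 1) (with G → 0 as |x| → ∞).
-\frac{e^{-7|x + 1|}}{14}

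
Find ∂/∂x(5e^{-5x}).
- 25 e^{- 5 x}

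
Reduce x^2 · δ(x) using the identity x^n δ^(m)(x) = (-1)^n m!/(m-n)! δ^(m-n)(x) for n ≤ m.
0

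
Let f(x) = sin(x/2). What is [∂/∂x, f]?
\frac{\cos{\left(\frac{x}{2} \right)}}{2}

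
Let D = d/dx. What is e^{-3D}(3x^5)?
3 x^{5} - 45 x^{4} + 270 x^{3} - 810 x^{2} + 1215 x - 729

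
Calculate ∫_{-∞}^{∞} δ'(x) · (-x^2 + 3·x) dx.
-3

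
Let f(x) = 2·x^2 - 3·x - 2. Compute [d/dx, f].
4 x - 3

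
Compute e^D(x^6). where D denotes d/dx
x^{6} + 6 x^{5} + 15 x^{4} + 20 x^{3} + 15 x^{2} + 6 x + 1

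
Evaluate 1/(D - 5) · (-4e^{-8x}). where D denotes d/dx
\frac{4 e^{- 8 x}}{13}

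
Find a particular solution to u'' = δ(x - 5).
\frac{|x - 5|}{2}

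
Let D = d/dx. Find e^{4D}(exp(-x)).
e^{- x - 4}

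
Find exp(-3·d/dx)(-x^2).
- x^{2} + 6 x - 9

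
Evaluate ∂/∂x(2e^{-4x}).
- 8 e^{- 4 x}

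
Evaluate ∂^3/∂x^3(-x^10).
- 720 x^{7}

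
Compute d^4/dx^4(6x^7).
5040 x^{3}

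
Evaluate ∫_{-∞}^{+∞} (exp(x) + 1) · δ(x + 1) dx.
e^{-1} + 1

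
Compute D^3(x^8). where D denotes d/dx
336 x^{5}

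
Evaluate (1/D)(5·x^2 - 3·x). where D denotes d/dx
\frac{5 x^{3}}{3} - \frac{3 x^{2}}{2}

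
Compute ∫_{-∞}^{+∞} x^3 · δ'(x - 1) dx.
-3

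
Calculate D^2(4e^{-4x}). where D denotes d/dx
64 e^{- 4 x}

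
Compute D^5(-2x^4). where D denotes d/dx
0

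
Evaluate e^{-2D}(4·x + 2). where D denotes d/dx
4 x - 6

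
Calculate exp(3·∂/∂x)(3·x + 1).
3 x + 10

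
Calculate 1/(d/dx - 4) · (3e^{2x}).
- \frac{3 e^{2 x}}{2}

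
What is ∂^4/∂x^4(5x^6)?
1800 x^{2}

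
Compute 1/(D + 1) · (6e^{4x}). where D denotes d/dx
\frac{6 e^{4 x}}{5}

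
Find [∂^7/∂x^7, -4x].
-28\frac{d^{6}}{dx^{6}}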